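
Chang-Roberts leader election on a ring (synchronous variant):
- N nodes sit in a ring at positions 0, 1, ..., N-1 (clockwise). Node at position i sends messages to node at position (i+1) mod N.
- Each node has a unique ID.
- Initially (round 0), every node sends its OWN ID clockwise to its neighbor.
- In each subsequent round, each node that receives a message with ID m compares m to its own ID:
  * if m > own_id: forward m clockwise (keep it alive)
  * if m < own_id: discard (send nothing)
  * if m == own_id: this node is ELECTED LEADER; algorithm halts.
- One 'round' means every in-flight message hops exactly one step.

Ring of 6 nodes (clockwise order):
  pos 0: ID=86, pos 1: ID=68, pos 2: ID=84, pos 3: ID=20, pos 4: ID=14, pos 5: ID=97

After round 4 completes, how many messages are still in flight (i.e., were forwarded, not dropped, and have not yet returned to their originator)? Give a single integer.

Round 1: pos1(id68) recv 86: fwd; pos2(id84) recv 68: drop; pos3(id20) recv 84: fwd; pos4(id14) recv 20: fwd; pos5(id97) recv 14: drop; pos0(id86) recv 97: fwd
Round 2: pos2(id84) recv 86: fwd; pos4(id14) recv 84: fwd; pos5(id97) recv 20: drop; pos1(id68) recv 97: fwd
Round 3: pos3(id20) recv 86: fwd; pos5(id97) recv 84: drop; pos2(id84) recv 97: fwd
Round 4: pos4(id14) recv 86: fwd; pos3(id20) recv 97: fwd
After round 4: 2 messages still in flight

Answer: 2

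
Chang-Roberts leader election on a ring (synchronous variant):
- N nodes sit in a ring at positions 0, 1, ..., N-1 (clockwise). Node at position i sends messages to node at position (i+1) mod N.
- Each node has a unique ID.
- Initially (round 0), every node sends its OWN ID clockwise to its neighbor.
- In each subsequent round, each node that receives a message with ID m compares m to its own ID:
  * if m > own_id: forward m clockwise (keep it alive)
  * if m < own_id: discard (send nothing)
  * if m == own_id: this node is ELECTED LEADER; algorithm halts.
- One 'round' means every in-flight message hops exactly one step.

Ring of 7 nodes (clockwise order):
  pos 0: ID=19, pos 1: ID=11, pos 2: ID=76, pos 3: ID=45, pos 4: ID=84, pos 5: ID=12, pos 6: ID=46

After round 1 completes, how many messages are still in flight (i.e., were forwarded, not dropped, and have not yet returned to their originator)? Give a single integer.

Round 1: pos1(id11) recv 19: fwd; pos2(id76) recv 11: drop; pos3(id45) recv 76: fwd; pos4(id84) recv 45: drop; pos5(id12) recv 84: fwd; pos6(id46) recv 12: drop; pos0(id19) recv 46: fwd
After round 1: 4 messages still in flight

Answer: 4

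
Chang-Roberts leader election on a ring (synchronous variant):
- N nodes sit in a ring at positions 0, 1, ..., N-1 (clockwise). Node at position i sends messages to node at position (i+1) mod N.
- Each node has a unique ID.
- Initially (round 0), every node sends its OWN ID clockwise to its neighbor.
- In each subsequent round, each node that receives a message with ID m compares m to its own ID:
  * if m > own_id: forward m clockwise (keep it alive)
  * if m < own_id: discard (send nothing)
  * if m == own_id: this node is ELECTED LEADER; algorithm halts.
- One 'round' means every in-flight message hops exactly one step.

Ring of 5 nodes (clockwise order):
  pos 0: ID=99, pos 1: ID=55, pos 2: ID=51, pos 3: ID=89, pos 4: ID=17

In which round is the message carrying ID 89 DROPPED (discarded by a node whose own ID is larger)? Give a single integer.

Round 1: pos1(id55) recv 99: fwd; pos2(id51) recv 55: fwd; pos3(id89) recv 51: drop; pos4(id17) recv 89: fwd; pos0(id99) recv 17: drop
Round 2: pos2(id51) recv 99: fwd; pos3(id89) recv 55: drop; pos0(id99) recv 89: drop
Round 3: pos3(id89) recv 99: fwd
Round 4: pos4(id17) recv 99: fwd
Round 5: pos0(id99) recv 99: ELECTED
Message ID 89 originates at pos 3; dropped at pos 0 in round 2

Answer: 2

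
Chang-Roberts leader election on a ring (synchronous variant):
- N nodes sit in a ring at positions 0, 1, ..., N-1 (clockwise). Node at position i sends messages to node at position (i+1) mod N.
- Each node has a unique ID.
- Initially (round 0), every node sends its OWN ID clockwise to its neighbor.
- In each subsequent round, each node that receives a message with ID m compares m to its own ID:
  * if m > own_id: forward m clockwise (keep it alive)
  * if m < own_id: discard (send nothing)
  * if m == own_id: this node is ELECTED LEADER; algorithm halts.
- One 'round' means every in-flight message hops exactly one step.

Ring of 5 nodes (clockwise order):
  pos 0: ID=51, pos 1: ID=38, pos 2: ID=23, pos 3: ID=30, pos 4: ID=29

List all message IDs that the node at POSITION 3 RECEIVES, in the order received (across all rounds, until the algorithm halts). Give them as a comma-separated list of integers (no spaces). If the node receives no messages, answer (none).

Round 1: pos1(id38) recv 51: fwd; pos2(id23) recv 38: fwd; pos3(id30) recv 23: drop; pos4(id29) recv 30: fwd; pos0(id51) recv 29: drop
Round 2: pos2(id23) recv 51: fwd; pos3(id30) recv 38: fwd; pos0(id51) recv 30: drop
Round 3: pos3(id30) recv 51: fwd; pos4(id29) recv 38: fwd
Round 4: pos4(id29) recv 51: fwd; pos0(id51) recv 38: drop
Round 5: pos0(id51) recv 51: ELECTED

Answer: 23,38,51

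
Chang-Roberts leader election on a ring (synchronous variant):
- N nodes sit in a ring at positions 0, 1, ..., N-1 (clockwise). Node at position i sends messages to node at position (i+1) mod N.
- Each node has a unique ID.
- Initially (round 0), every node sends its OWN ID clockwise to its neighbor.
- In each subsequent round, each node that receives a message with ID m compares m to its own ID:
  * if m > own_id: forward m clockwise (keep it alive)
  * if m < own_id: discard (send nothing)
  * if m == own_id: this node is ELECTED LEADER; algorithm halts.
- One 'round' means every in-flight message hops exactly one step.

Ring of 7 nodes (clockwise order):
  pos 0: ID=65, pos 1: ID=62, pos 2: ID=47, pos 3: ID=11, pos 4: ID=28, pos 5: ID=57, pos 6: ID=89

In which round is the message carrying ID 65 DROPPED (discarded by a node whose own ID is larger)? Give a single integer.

Answer: 6

Derivation:
Round 1: pos1(id62) recv 65: fwd; pos2(id47) recv 62: fwd; pos3(id11) recv 47: fwd; pos4(id28) recv 11: drop; pos5(id57) recv 28: drop; pos6(id89) recv 57: drop; pos0(id65) recv 89: fwd
Round 2: pos2(id47) recv 65: fwd; pos3(id11) recv 62: fwd; pos4(id28) recv 47: fwd; pos1(id62) recv 89: fwd
Round 3: pos3(id11) recv 65: fwd; pos4(id28) recv 62: fwd; pos5(id57) recv 47: drop; pos2(id47) recv 89: fwd
Round 4: pos4(id28) recv 65: fwd; pos5(id57) recv 62: fwd; pos3(id11) recv 89: fwd
Round 5: pos5(id57) recv 65: fwd; pos6(id89) recv 62: drop; pos4(id28) recv 89: fwd
Round 6: pos6(id89) recv 65: drop; pos5(id57) recv 89: fwd
Round 7: pos6(id89) recv 89: ELECTED
Message ID 65 originates at pos 0; dropped at pos 6 in round 6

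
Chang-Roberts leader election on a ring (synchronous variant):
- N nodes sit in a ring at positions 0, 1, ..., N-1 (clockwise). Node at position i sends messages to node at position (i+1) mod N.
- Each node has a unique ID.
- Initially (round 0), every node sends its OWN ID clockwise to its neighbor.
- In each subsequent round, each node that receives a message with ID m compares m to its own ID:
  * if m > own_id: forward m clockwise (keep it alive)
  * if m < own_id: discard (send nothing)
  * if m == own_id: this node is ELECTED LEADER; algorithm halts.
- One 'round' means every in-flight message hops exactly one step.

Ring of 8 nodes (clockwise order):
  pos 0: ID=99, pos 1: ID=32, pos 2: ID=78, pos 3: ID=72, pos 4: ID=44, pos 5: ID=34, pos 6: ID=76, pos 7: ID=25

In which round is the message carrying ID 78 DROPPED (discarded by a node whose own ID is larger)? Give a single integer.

Round 1: pos1(id32) recv 99: fwd; pos2(id78) recv 32: drop; pos3(id72) recv 78: fwd; pos4(id44) recv 72: fwd; pos5(id34) recv 44: fwd; pos6(id76) recv 34: drop; pos7(id25) recv 76: fwd; pos0(id99) recv 25: drop
Round 2: pos2(id78) recv 99: fwd; pos4(id44) recv 78: fwd; pos5(id34) recv 72: fwd; pos6(id76) recv 44: drop; pos0(id99) recv 76: drop
Round 3: pos3(id72) recv 99: fwd; pos5(id34) recv 78: fwd; pos6(id76) recv 72: drop
Round 4: pos4(id44) recv 99: fwd; pos6(id76) recv 78: fwd
Round 5: pos5(id34) recv 99: fwd; pos7(id25) recv 78: fwd
Round 6: pos6(id76) recv 99: fwd; pos0(id99) recv 78: drop
Round 7: pos7(id25) recv 99: fwd
Round 8: pos0(id99) recv 99: ELECTED
Message ID 78 originates at pos 2; dropped at pos 0 in round 6

Answer: 6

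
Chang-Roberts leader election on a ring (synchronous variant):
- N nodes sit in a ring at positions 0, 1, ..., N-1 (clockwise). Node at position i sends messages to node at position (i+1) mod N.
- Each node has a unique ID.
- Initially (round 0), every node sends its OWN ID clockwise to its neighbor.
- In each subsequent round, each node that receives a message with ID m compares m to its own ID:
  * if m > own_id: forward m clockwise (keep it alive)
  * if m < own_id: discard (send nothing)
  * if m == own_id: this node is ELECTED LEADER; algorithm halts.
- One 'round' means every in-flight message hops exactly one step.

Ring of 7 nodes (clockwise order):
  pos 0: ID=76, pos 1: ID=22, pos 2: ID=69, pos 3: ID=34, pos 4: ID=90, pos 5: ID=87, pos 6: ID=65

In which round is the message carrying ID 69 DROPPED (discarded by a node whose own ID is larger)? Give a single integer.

Answer: 2

Derivation:
Round 1: pos1(id22) recv 76: fwd; pos2(id69) recv 22: drop; pos3(id34) recv 69: fwd; pos4(id90) recv 34: drop; pos5(id87) recv 90: fwd; pos6(id65) recv 87: fwd; pos0(id76) recv 65: drop
Round 2: pos2(id69) recv 76: fwd; pos4(id90) recv 69: drop; pos6(id65) recv 90: fwd; pos0(id76) recv 87: fwd
Round 3: pos3(id34) recv 76: fwd; pos0(id76) recv 90: fwd; pos1(id22) recv 87: fwd
Round 4: pos4(id90) recv 76: drop; pos1(id22) recv 90: fwd; pos2(id69) recv 87: fwd
Round 5: pos2(id69) recv 90: fwd; pos3(id34) recv 87: fwd
Round 6: pos3(id34) recv 90: fwd; pos4(id90) recv 87: drop
Round 7: pos4(id90) recv 90: ELECTED
Message ID 69 originates at pos 2; dropped at pos 4 in round 2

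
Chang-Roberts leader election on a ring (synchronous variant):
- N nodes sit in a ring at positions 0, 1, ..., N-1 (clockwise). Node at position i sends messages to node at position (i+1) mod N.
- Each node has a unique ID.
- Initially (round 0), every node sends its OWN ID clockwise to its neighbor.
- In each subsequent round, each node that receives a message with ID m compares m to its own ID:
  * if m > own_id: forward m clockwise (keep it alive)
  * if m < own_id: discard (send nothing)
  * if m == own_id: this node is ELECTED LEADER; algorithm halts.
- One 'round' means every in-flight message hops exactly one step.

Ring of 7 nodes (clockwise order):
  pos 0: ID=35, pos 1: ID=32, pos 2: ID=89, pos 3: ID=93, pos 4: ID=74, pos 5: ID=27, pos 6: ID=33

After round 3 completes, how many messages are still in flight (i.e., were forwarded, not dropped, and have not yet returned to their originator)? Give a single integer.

Round 1: pos1(id32) recv 35: fwd; pos2(id89) recv 32: drop; pos3(id93) recv 89: drop; pos4(id74) recv 93: fwd; pos5(id27) recv 74: fwd; pos6(id33) recv 27: drop; pos0(id35) recv 33: drop
Round 2: pos2(id89) recv 35: drop; pos5(id27) recv 93: fwd; pos6(id33) recv 74: fwd
Round 3: pos6(id33) recv 93: fwd; pos0(id35) recv 74: fwd
After round 3: 2 messages still in flight

Answer: 2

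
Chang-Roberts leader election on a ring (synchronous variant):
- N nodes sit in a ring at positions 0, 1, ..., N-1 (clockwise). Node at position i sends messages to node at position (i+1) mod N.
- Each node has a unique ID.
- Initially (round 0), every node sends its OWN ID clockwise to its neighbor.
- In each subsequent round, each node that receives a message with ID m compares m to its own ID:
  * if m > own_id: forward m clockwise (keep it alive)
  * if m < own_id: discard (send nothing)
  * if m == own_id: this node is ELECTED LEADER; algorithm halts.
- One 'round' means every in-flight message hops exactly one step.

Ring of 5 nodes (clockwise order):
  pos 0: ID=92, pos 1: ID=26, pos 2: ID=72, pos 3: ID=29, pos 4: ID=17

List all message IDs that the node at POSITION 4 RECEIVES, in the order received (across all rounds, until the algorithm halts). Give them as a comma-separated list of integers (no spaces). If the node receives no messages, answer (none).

Answer: 29,72,92

Derivation:
Round 1: pos1(id26) recv 92: fwd; pos2(id72) recv 26: drop; pos3(id29) recv 72: fwd; pos4(id17) recv 29: fwd; pos0(id92) recv 17: drop
Round 2: pos2(id72) recv 92: fwd; pos4(id17) recv 72: fwd; pos0(id92) recv 29: drop
Round 3: pos3(id29) recv 92: fwd; pos0(id92) recv 72: drop
Round 4: pos4(id17) recv 92: fwd
Round 5: pos0(id92) recv 92: ELECTED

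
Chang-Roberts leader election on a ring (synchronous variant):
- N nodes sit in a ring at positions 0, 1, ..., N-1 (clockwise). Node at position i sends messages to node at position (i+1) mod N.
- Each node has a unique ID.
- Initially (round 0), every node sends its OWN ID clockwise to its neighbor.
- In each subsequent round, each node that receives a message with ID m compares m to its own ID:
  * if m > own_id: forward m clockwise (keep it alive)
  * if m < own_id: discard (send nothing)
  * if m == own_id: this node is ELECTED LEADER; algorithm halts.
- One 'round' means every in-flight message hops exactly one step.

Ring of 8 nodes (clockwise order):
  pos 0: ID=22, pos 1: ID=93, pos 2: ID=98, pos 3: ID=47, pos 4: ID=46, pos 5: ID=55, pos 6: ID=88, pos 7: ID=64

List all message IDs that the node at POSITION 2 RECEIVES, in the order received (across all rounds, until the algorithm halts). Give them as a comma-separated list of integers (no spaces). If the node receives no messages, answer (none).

Answer: 93,98

Derivation:
Round 1: pos1(id93) recv 22: drop; pos2(id98) recv 93: drop; pos3(id47) recv 98: fwd; pos4(id46) recv 47: fwd; pos5(id55) recv 46: drop; pos6(id88) recv 55: drop; pos7(id64) recv 88: fwd; pos0(id22) recv 64: fwd
Round 2: pos4(id46) recv 98: fwd; pos5(id55) recv 47: drop; pos0(id22) recv 88: fwd; pos1(id93) recv 64: drop
Round 3: pos5(id55) recv 98: fwd; pos1(id93) recv 88: drop
Round 4: pos6(id88) recv 98: fwd
Round 5: pos7(id64) recv 98: fwd
Round 6: pos0(id22) recv 98: fwd
Round 7: pos1(id93) recv 98: fwd
Round 8: pos2(id98) recv 98: ELECTED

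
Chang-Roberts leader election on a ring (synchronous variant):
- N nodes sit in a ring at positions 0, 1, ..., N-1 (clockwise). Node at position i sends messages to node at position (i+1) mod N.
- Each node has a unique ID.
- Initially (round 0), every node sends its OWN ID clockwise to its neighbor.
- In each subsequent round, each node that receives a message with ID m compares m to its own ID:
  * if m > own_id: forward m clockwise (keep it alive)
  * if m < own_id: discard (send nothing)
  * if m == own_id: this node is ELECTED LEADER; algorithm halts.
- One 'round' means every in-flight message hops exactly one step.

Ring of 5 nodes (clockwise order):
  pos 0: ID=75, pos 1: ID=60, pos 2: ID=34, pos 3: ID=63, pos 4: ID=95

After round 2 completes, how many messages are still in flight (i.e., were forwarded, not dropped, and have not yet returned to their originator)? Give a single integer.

Answer: 2

Derivation:
Round 1: pos1(id60) recv 75: fwd; pos2(id34) recv 60: fwd; pos3(id63) recv 34: drop; pos4(id95) recv 63: drop; pos0(id75) recv 95: fwd
Round 2: pos2(id34) recv 75: fwd; pos3(id63) recv 60: drop; pos1(id60) recv 95: fwd
After round 2: 2 messages still in flight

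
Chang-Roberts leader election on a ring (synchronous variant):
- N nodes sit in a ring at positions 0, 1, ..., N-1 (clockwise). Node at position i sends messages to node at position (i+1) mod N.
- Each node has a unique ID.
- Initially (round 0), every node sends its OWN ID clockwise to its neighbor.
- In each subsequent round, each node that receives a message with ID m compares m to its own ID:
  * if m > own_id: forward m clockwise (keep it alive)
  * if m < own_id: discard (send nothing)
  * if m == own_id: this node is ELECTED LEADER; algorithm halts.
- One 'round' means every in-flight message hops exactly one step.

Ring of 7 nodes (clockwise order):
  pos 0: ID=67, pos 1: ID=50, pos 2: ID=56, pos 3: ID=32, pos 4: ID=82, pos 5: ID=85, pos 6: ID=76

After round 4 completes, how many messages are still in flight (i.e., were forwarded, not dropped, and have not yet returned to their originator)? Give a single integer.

Round 1: pos1(id50) recv 67: fwd; pos2(id56) recv 50: drop; pos3(id32) recv 56: fwd; pos4(id82) recv 32: drop; pos5(id85) recv 82: drop; pos6(id76) recv 85: fwd; pos0(id67) recv 76: fwd
Round 2: pos2(id56) recv 67: fwd; pos4(id82) recv 56: drop; pos0(id67) recv 85: fwd; pos1(id50) recv 76: fwd
Round 3: pos3(id32) recv 67: fwd; pos1(id50) recv 85: fwd; pos2(id56) recv 76: fwd
Round 4: pos4(id82) recv 67: drop; pos2(id56) recv 85: fwd; pos3(id32) recv 76: fwd
After round 4: 2 messages still in flight

Answer: 2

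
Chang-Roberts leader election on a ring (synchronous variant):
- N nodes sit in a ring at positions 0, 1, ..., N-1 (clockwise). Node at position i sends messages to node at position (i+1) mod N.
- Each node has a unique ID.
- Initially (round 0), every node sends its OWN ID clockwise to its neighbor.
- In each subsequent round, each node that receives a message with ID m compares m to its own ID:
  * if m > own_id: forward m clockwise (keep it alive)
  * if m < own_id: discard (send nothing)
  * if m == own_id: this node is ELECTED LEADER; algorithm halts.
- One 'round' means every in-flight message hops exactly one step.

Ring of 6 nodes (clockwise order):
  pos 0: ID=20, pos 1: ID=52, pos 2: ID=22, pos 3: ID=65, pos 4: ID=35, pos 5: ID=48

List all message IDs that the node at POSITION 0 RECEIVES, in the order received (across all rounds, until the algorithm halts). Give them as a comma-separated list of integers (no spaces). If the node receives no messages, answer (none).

Answer: 48,65

Derivation:
Round 1: pos1(id52) recv 20: drop; pos2(id22) recv 52: fwd; pos3(id65) recv 22: drop; pos4(id35) recv 65: fwd; pos5(id48) recv 35: drop; pos0(id20) recv 48: fwd
Round 2: pos3(id65) recv 52: drop; pos5(id48) recv 65: fwd; pos1(id52) recv 48: drop
Round 3: pos0(id20) recv 65: fwd
Round 4: pos1(id52) recv 65: fwd
Round 5: pos2(id22) recv 65: fwd
Round 6: pos3(id65) recv 65: ELECTED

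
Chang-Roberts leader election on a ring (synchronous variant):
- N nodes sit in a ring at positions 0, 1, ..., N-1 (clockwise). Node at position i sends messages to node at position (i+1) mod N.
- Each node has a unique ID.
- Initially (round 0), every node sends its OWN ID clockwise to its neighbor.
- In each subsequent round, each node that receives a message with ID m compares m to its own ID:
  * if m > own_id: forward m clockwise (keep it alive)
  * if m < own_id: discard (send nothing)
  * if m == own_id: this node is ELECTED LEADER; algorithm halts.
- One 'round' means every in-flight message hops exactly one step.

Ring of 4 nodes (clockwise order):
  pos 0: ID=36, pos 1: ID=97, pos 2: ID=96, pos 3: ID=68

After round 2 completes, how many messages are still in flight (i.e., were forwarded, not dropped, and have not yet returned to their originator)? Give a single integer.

Answer: 2

Derivation:
Round 1: pos1(id97) recv 36: drop; pos2(id96) recv 97: fwd; pos3(id68) recv 96: fwd; pos0(id36) recv 68: fwd
Round 2: pos3(id68) recv 97: fwd; pos0(id36) recv 96: fwd; pos1(id97) recv 68: drop
After round 2: 2 messages still in flight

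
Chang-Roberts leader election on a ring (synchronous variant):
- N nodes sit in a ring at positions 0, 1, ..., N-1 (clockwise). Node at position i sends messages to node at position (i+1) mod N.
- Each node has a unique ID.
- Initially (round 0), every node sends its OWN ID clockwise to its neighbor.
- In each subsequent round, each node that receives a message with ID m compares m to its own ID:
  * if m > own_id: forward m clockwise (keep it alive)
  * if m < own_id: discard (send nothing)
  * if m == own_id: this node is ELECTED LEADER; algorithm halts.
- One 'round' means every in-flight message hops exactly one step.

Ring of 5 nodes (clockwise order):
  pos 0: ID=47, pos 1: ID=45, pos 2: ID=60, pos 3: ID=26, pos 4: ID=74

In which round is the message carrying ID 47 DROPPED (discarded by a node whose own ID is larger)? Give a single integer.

Answer: 2

Derivation:
Round 1: pos1(id45) recv 47: fwd; pos2(id60) recv 45: drop; pos3(id26) recv 60: fwd; pos4(id74) recv 26: drop; pos0(id47) recv 74: fwd
Round 2: pos2(id60) recv 47: drop; pos4(id74) recv 60: drop; pos1(id45) recv 74: fwd
Round 3: pos2(id60) recv 74: fwd
Round 4: pos3(id26) recv 74: fwd
Round 5: pos4(id74) recv 74: ELECTED
Message ID 47 originates at pos 0; dropped at pos 2 in round 2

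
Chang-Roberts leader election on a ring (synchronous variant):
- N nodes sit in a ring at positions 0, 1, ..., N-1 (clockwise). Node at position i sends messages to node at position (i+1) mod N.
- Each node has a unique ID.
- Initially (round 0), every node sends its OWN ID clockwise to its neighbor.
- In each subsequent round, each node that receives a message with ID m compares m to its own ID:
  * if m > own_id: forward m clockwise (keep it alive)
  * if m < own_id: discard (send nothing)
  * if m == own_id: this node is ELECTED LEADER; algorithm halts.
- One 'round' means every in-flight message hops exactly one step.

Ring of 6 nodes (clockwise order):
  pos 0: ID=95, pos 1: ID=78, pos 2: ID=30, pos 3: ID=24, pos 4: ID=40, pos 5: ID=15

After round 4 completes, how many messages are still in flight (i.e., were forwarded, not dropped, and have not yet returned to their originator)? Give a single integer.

Answer: 2

Derivation:
Round 1: pos1(id78) recv 95: fwd; pos2(id30) recv 78: fwd; pos3(id24) recv 30: fwd; pos4(id40) recv 24: drop; pos5(id15) recv 40: fwd; pos0(id95) recv 15: drop
Round 2: pos2(id30) recv 95: fwd; pos3(id24) recv 78: fwd; pos4(id40) recv 30: drop; pos0(id95) recv 40: drop
Round 3: pos3(id24) recv 95: fwd; pos4(id40) recv 78: fwd
Round 4: pos4(id40) recv 95: fwd; pos5(id15) recv 78: fwd
After round 4: 2 messages still in flight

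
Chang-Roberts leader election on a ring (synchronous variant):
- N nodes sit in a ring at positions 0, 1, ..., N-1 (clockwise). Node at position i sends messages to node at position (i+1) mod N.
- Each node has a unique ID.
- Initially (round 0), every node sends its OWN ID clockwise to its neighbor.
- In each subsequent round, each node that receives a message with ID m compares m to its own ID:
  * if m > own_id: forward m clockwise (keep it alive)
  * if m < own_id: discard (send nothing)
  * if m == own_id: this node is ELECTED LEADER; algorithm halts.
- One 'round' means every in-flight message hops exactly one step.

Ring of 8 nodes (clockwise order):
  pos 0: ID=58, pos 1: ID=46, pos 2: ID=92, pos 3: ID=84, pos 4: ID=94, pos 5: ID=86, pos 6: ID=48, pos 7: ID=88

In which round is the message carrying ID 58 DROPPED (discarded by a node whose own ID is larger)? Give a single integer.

Round 1: pos1(id46) recv 58: fwd; pos2(id92) recv 46: drop; pos3(id84) recv 92: fwd; pos4(id94) recv 84: drop; pos5(id86) recv 94: fwd; pos6(id48) recv 86: fwd; pos7(id88) recv 48: drop; pos0(id58) recv 88: fwd
Round 2: pos2(id92) recv 58: drop; pos4(id94) recv 92: drop; pos6(id48) recv 94: fwd; pos7(id88) recv 86: drop; pos1(id46) recv 88: fwd
Round 3: pos7(id88) recv 94: fwd; pos2(id92) recv 88: drop
Round 4: pos0(id58) recv 94: fwd
Round 5: pos1(id46) recv 94: fwd
Round 6: pos2(id92) recv 94: fwd
Round 7: pos3(id84) recv 94: fwd
Round 8: pos4(id94) recv 94: ELECTED
Message ID 58 originates at pos 0; dropped at pos 2 in round 2

Answer: 2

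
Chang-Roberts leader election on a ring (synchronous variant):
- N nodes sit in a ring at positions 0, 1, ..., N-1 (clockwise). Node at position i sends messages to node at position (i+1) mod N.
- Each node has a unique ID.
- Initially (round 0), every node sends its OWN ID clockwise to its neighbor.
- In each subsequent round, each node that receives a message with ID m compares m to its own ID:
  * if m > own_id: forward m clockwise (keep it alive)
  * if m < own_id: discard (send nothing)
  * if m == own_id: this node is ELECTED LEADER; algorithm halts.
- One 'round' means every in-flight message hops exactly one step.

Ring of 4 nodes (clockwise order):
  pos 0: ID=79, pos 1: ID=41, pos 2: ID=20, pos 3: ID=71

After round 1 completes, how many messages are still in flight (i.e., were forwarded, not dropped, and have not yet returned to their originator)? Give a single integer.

Answer: 2

Derivation:
Round 1: pos1(id41) recv 79: fwd; pos2(id20) recv 41: fwd; pos3(id71) recv 20: drop; pos0(id79) recv 71: drop
After round 1: 2 messages still in flight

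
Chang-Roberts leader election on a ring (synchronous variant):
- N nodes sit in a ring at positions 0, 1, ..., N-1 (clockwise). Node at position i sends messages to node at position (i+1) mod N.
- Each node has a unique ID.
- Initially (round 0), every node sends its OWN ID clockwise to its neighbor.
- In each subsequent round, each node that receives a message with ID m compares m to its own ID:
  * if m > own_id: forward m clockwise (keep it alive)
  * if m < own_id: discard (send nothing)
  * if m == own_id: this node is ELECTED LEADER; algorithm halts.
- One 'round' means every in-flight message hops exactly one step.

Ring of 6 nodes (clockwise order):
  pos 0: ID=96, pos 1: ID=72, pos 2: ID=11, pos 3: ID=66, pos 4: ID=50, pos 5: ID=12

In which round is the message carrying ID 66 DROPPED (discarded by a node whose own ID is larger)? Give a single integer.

Answer: 3

Derivation:
Round 1: pos1(id72) recv 96: fwd; pos2(id11) recv 72: fwd; pos3(id66) recv 11: drop; pos4(id50) recv 66: fwd; pos5(id12) recv 50: fwd; pos0(id96) recv 12: drop
Round 2: pos2(id11) recv 96: fwd; pos3(id66) recv 72: fwd; pos5(id12) recv 66: fwd; pos0(id96) recv 50: drop
Round 3: pos3(id66) recv 96: fwd; pos4(id50) recv 72: fwd; pos0(id96) recv 66: drop
Round 4: pos4(id50) recv 96: fwd; pos5(id12) recv 72: fwd
Round 5: pos5(id12) recv 96: fwd; pos0(id96) recv 72: drop
Round 6: pos0(id96) recv 96: ELECTED
Message ID 66 originates at pos 3; dropped at pos 0 in round 3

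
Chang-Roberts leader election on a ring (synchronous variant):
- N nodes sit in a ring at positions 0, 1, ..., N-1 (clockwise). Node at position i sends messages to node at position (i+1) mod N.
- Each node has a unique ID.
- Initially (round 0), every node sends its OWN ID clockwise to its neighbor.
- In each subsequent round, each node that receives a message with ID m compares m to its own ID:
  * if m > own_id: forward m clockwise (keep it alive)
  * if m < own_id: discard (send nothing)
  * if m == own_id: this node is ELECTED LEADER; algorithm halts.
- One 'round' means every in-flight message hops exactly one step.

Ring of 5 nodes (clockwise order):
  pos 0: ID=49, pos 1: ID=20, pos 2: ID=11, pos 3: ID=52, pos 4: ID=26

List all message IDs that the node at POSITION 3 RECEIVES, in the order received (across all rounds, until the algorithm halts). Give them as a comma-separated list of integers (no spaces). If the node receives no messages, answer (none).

Answer: 11,20,49,52

Derivation:
Round 1: pos1(id20) recv 49: fwd; pos2(id11) recv 20: fwd; pos3(id52) recv 11: drop; pos4(id26) recv 52: fwd; pos0(id49) recv 26: drop
Round 2: pos2(id11) recv 49: fwd; pos3(id52) recv 20: drop; pos0(id49) recv 52: fwd
Round 3: pos3(id52) recv 49: drop; pos1(id20) recv 52: fwd
Round 4: pos2(id11) recv 52: fwd
Round 5: pos3(id52) recv 52: ELECTED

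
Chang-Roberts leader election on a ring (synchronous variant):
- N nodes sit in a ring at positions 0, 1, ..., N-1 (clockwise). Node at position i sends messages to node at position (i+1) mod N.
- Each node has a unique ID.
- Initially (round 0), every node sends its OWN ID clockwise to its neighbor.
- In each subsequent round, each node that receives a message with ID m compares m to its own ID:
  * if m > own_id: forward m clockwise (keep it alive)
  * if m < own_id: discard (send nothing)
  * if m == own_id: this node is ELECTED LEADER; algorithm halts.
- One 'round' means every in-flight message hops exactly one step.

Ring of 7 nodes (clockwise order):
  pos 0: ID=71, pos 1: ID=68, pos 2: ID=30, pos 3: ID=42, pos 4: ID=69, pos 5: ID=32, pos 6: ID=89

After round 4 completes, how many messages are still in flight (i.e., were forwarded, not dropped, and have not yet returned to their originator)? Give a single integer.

Answer: 2

Derivation:
Round 1: pos1(id68) recv 71: fwd; pos2(id30) recv 68: fwd; pos3(id42) recv 30: drop; pos4(id69) recv 42: drop; pos5(id32) recv 69: fwd; pos6(id89) recv 32: drop; pos0(id71) recv 89: fwd
Round 2: pos2(id30) recv 71: fwd; pos3(id42) recv 68: fwd; pos6(id89) recv 69: drop; pos1(id68) recv 89: fwd
Round 3: pos3(id42) recv 71: fwd; pos4(id69) recv 68: drop; pos2(id30) recv 89: fwd
Round 4: pos4(id69) recv 71: fwd; pos3(id42) recv 89: fwd
After round 4: 2 messages still in flight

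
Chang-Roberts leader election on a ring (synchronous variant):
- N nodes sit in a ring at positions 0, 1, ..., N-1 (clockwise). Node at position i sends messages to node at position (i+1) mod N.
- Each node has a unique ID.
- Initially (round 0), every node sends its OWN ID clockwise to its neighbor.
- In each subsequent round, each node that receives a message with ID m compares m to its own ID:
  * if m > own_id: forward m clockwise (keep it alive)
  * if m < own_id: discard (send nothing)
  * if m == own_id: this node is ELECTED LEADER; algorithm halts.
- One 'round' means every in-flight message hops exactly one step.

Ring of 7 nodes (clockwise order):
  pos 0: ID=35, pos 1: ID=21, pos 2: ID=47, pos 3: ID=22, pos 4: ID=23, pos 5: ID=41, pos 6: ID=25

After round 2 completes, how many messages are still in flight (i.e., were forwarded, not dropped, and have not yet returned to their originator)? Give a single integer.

Round 1: pos1(id21) recv 35: fwd; pos2(id47) recv 21: drop; pos3(id22) recv 47: fwd; pos4(id23) recv 22: drop; pos5(id41) recv 23: drop; pos6(id25) recv 41: fwd; pos0(id35) recv 25: drop
Round 2: pos2(id47) recv 35: drop; pos4(id23) recv 47: fwd; pos0(id35) recv 41: fwd
After round 2: 2 messages still in flight

Answer: 2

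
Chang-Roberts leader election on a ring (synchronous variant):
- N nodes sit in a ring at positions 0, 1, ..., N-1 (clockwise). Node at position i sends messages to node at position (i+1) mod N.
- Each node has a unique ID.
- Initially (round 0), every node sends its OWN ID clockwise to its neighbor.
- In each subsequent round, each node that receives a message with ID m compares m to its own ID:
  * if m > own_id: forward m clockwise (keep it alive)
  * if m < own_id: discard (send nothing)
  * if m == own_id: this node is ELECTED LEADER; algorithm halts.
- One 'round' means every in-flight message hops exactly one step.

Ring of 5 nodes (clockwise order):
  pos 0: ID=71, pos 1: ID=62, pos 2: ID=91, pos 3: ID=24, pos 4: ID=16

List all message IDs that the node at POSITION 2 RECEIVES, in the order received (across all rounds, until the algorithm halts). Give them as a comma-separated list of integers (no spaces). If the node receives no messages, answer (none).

Answer: 62,71,91

Derivation:
Round 1: pos1(id62) recv 71: fwd; pos2(id91) recv 62: drop; pos3(id24) recv 91: fwd; pos4(id16) recv 24: fwd; pos0(id71) recv 16: drop
Round 2: pos2(id91) recv 71: drop; pos4(id16) recv 91: fwd; pos0(id71) recv 24: drop
Round 3: pos0(id71) recv 91: fwd
Round 4: pos1(id62) recv 91: fwd
Round 5: pos2(id91) recv 91: ELECTED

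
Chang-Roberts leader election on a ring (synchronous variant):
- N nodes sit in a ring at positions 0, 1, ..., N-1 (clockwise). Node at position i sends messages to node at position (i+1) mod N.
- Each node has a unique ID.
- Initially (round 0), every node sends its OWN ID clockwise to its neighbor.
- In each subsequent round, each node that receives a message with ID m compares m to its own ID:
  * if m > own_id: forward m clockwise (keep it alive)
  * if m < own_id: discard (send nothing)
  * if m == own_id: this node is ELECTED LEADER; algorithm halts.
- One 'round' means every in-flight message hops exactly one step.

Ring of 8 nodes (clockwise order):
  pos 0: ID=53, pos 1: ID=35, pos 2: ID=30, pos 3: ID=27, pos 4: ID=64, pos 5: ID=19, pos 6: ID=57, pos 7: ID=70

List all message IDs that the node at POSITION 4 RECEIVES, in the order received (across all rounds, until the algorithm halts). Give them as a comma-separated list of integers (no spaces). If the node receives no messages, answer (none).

Answer: 27,30,35,53,70

Derivation:
Round 1: pos1(id35) recv 53: fwd; pos2(id30) recv 35: fwd; pos3(id27) recv 30: fwd; pos4(id64) recv 27: drop; pos5(id19) recv 64: fwd; pos6(id57) recv 19: drop; pos7(id70) recv 57: drop; pos0(id53) recv 70: fwd
Round 2: pos2(id30) recv 53: fwd; pos3(id27) recv 35: fwd; pos4(id64) recv 30: drop; pos6(id57) recv 64: fwd; pos1(id35) recv 70: fwd
Round 3: pos3(id27) recv 53: fwd; pos4(id64) recv 35: drop; pos7(id70) recv 64: drop; pos2(id30) recv 70: fwd
Round 4: pos4(id64) recv 53: drop; pos3(id27) recv 70: fwd
Round 5: pos4(id64) recv 70: fwd
Round 6: pos5(id19) recv 70: fwd
Round 7: pos6(id57) recv 70: fwd
Round 8: pos7(id70) recv 70: ELECTED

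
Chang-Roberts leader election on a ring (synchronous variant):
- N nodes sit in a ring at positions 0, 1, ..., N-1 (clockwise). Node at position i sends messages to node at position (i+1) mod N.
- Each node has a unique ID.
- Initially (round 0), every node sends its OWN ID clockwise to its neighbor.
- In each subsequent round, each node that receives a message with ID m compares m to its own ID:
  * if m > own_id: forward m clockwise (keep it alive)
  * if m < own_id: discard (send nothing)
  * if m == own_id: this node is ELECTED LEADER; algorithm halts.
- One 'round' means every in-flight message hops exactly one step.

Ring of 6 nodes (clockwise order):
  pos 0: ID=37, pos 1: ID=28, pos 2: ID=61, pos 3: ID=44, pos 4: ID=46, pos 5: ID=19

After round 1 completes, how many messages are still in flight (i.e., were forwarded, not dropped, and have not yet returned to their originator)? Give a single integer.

Answer: 3

Derivation:
Round 1: pos1(id28) recv 37: fwd; pos2(id61) recv 28: drop; pos3(id44) recv 61: fwd; pos4(id46) recv 44: drop; pos5(id19) recv 46: fwd; pos0(id37) recv 19: drop
After round 1: 3 messages still in flight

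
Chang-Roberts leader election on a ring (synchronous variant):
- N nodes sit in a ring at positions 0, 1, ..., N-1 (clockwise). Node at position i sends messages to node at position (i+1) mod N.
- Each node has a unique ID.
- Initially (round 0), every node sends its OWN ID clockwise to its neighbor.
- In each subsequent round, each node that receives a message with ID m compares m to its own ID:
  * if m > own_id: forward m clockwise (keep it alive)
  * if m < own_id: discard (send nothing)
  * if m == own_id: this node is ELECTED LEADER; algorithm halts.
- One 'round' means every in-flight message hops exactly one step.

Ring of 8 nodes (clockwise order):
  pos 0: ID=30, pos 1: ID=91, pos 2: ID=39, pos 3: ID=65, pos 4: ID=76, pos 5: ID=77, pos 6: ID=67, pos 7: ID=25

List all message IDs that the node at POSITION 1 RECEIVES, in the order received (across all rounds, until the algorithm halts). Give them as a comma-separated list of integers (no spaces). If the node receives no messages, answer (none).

Round 1: pos1(id91) recv 30: drop; pos2(id39) recv 91: fwd; pos3(id65) recv 39: drop; pos4(id76) recv 65: drop; pos5(id77) recv 76: drop; pos6(id67) recv 77: fwd; pos7(id25) recv 67: fwd; pos0(id30) recv 25: drop
Round 2: pos3(id65) recv 91: fwd; pos7(id25) recv 77: fwd; pos0(id30) recv 67: fwd
Round 3: pos4(id76) recv 91: fwd; pos0(id30) recv 77: fwd; pos1(id91) recv 67: drop
Round 4: pos5(id77) recv 91: fwd; pos1(id91) recv 77: drop
Round 5: pos6(id67) recv 91: fwd
Round 6: pos7(id25) recv 91: fwd
Round 7: pos0(id30) recv 91: fwd
Round 8: pos1(id91) recv 91: ELECTED

Answer: 30,67,77,91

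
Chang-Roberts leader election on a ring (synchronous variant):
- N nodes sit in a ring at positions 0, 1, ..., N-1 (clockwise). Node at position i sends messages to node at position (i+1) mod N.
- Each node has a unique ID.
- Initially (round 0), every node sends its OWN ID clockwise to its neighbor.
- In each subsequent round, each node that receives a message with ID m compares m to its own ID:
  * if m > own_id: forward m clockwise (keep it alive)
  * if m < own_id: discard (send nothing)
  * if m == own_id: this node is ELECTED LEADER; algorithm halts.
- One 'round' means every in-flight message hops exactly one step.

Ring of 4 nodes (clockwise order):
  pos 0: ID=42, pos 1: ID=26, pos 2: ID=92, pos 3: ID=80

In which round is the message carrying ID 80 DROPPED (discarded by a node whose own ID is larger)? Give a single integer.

Answer: 3

Derivation:
Round 1: pos1(id26) recv 42: fwd; pos2(id92) recv 26: drop; pos3(id80) recv 92: fwd; pos0(id42) recv 80: fwd
Round 2: pos2(id92) recv 42: drop; pos0(id42) recv 92: fwd; pos1(id26) recv 80: fwd
Round 3: pos1(id26) recv 92: fwd; pos2(id92) recv 80: drop
Round 4: pos2(id92) recv 92: ELECTED
Message ID 80 originates at pos 3; dropped at pos 2 in round 3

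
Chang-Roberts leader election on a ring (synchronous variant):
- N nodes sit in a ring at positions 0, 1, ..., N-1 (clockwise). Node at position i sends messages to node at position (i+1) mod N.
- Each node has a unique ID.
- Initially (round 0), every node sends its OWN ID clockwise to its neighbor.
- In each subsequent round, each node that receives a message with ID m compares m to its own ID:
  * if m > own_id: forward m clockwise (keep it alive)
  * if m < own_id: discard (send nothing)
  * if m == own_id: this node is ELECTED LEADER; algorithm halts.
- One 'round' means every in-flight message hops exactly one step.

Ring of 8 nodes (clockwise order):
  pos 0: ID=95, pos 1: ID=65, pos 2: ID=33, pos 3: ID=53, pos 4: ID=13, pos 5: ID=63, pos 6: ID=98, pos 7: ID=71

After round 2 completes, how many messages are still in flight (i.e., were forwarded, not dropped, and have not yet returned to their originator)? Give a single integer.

Answer: 3

Derivation:
Round 1: pos1(id65) recv 95: fwd; pos2(id33) recv 65: fwd; pos3(id53) recv 33: drop; pos4(id13) recv 53: fwd; pos5(id63) recv 13: drop; pos6(id98) recv 63: drop; pos7(id71) recv 98: fwd; pos0(id95) recv 71: drop
Round 2: pos2(id33) recv 95: fwd; pos3(id53) recv 65: fwd; pos5(id63) recv 53: drop; pos0(id95) recv 98: fwd
After round 2: 3 messages still in flight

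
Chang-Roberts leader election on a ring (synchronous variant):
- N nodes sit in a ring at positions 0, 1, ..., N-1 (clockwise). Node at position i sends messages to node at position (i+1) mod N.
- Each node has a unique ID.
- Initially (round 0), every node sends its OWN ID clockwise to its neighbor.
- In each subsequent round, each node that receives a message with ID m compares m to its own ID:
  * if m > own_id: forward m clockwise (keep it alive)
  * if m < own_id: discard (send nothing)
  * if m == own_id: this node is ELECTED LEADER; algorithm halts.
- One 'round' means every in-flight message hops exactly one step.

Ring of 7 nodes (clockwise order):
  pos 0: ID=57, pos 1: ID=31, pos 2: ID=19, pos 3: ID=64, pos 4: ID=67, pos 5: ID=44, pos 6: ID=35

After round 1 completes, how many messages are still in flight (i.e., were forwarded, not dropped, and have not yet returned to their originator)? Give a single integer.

Round 1: pos1(id31) recv 57: fwd; pos2(id19) recv 31: fwd; pos3(id64) recv 19: drop; pos4(id67) recv 64: drop; pos5(id44) recv 67: fwd; pos6(id35) recv 44: fwd; pos0(id57) recv 35: drop
After round 1: 4 messages still in flight

Answer: 4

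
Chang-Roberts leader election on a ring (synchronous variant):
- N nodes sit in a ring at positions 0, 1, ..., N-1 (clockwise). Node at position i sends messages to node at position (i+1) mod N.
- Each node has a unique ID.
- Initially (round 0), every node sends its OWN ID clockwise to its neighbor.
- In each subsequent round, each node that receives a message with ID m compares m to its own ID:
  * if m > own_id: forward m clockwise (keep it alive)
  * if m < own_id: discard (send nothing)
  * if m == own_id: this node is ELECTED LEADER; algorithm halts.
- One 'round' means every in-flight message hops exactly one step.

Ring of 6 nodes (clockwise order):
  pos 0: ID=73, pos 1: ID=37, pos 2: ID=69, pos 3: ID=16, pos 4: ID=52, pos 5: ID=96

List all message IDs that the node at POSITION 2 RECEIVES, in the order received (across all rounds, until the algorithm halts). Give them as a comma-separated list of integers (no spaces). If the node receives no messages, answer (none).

Round 1: pos1(id37) recv 73: fwd; pos2(id69) recv 37: drop; pos3(id16) recv 69: fwd; pos4(id52) recv 16: drop; pos5(id96) recv 52: drop; pos0(id73) recv 96: fwd
Round 2: pos2(id69) recv 73: fwd; pos4(id52) recv 69: fwd; pos1(id37) recv 96: fwd
Round 3: pos3(id16) recv 73: fwd; pos5(id96) recv 69: drop; pos2(id69) recv 96: fwd
Round 4: pos4(id52) recv 73: fwd; pos3(id16) recv 96: fwd
Round 5: pos5(id96) recv 73: drop; pos4(id52) recv 96: fwd
Round 6: pos5(id96) recv 96: ELECTED

Answer: 37,73,96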